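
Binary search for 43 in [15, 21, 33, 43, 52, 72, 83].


Step 1: lo=0, hi=6, mid=3, val=43

Found at index 3


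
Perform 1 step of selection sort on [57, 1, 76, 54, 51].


Initial: [57, 1, 76, 54, 51]
Step 1: min=1 at 1
  Swap: [1, 57, 76, 54, 51]

After 1 step: [1, 57, 76, 54, 51]


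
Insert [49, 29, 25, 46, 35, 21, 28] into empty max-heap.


Insert 49: [49]
Insert 29: [49, 29]
Insert 25: [49, 29, 25]
Insert 46: [49, 46, 25, 29]
Insert 35: [49, 46, 25, 29, 35]
Insert 21: [49, 46, 25, 29, 35, 21]
Insert 28: [49, 46, 28, 29, 35, 21, 25]

Final heap: [49, 46, 28, 29, 35, 21, 25]


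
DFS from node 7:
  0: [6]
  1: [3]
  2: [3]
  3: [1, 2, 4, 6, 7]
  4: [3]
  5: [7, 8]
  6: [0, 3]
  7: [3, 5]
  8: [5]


Visit 7, push [5, 3]
Visit 3, push [6, 4, 2, 1]
Visit 1, push []
Visit 2, push []
Visit 4, push []
Visit 6, push [0]
Visit 0, push []
Visit 5, push [8]
Visit 8, push []

DFS order: [7, 3, 1, 2, 4, 6, 0, 5, 8]


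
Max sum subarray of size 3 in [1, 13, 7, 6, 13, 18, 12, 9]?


[0:3]: 21
[1:4]: 26
[2:5]: 26
[3:6]: 37
[4:7]: 43
[5:8]: 39

Max: 43 at [4:7]


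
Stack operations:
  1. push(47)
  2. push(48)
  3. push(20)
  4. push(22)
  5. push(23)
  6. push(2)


push(47) -> [47]
push(48) -> [47, 48]
push(20) -> [47, 48, 20]
push(22) -> [47, 48, 20, 22]
push(23) -> [47, 48, 20, 22, 23]
push(2) -> [47, 48, 20, 22, 23, 2]

Final stack: [47, 48, 20, 22, 23, 2]


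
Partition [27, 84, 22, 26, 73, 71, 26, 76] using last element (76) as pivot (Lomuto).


Pivot: 76
  27 <= 76: advance i (no swap)
  22 <= 76: swap -> [27, 22, 84, 26, 73, 71, 26, 76]
  26 <= 76: swap -> [27, 22, 26, 84, 73, 71, 26, 76]
  73 <= 76: swap -> [27, 22, 26, 73, 84, 71, 26, 76]
  71 <= 76: swap -> [27, 22, 26, 73, 71, 84, 26, 76]
  26 <= 76: swap -> [27, 22, 26, 73, 71, 26, 84, 76]
Place pivot at 6: [27, 22, 26, 73, 71, 26, 76, 84]

Partitioned: [27, 22, 26, 73, 71, 26, 76, 84]


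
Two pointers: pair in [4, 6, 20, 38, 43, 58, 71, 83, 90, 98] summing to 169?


lo=0(4)+hi=9(98)=102
lo=1(6)+hi=9(98)=104
lo=2(20)+hi=9(98)=118
lo=3(38)+hi=9(98)=136
lo=4(43)+hi=9(98)=141
lo=5(58)+hi=9(98)=156
lo=6(71)+hi=9(98)=169

Yes: 71+98=169


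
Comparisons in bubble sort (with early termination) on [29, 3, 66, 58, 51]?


Algorithm: bubble sort (with early termination)
Input: [29, 3, 66, 58, 51]
Sorted: [3, 29, 51, 58, 66]

9


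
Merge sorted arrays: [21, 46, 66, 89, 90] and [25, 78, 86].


Take 21 from A
Take 25 from B
Take 46 from A
Take 66 from A
Take 78 from B
Take 86 from B

Merged: [21, 25, 46, 66, 78, 86, 89, 90]


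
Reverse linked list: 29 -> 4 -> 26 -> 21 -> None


Step 1: curr=29, set curr.next=prev(None) | reversed so far: 29
Step 2: curr=4, set curr.next=prev(29) | reversed so far: 4 -> 29
Step 3: curr=26, set curr.next=prev(4) | reversed so far: 26 -> 4 -> 29
Step 4: curr=21, set curr.next=prev(26) | reversed so far: 21 -> 26 -> 4 -> 29

21 -> 26 -> 4 -> 29 -> None


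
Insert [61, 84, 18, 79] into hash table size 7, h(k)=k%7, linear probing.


Insert 61: h=5 -> slot 5
Insert 84: h=0 -> slot 0
Insert 18: h=4 -> slot 4
Insert 79: h=2 -> slot 2

Table: [84, None, 79, None, 18, 61, None]


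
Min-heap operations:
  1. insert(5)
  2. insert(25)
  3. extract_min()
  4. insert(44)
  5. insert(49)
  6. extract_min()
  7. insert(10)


insert(5) -> [5]
insert(25) -> [5, 25]
extract_min()->5, [25]
insert(44) -> [25, 44]
insert(49) -> [25, 44, 49]
extract_min()->25, [44, 49]
insert(10) -> [10, 49, 44]

Final heap: [10, 49, 44]


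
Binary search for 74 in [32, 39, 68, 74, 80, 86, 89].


Step 1: lo=0, hi=6, mid=3, val=74

Found at index 3


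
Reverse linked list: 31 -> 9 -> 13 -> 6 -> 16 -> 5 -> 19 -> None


Step 1: curr=31, set curr.next=prev(None) | reversed so far: 31
Step 2: curr=9, set curr.next=prev(31) | reversed so far: 9 -> 31
Step 3: curr=13, set curr.next=prev(9) | reversed so far: 13 -> 9 -> 31
Step 4: curr=6, set curr.next=prev(13) | reversed so far: 6 -> 13 -> 9 -> 31
Step 5: curr=16, set curr.next=prev(6) | reversed so far: 16 -> 6 -> 13 -> 9 -> 31
Step 6: curr=5, set curr.next=prev(16) | reversed so far: 5 -> 16 -> 6 -> 13 -> 9 -> 31
Step 7: curr=19, set curr.next=prev(5) | reversed so far: 19 -> 5 -> 16 -> 6 -> 13 -> 9 -> 31

19 -> 5 -> 16 -> 6 -> 13 -> 9 -> 31 -> None


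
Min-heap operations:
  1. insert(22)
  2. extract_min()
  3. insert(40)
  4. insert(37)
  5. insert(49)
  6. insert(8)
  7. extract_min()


insert(22) -> [22]
extract_min()->22, []
insert(40) -> [40]
insert(37) -> [37, 40]
insert(49) -> [37, 40, 49]
insert(8) -> [8, 37, 49, 40]
extract_min()->8, [37, 40, 49]

Final heap: [37, 40, 49]


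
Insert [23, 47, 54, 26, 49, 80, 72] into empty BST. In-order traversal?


Insert 23: root
Insert 47: R from 23
Insert 54: R from 23 -> R from 47
Insert 26: R from 23 -> L from 47
Insert 49: R from 23 -> R from 47 -> L from 54
Insert 80: R from 23 -> R from 47 -> R from 54
Insert 72: R from 23 -> R from 47 -> R from 54 -> L from 80

In-order: [23, 26, 47, 49, 54, 72, 80]


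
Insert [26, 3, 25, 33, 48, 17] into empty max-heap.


Insert 26: [26]
Insert 3: [26, 3]
Insert 25: [26, 3, 25]
Insert 33: [33, 26, 25, 3]
Insert 48: [48, 33, 25, 3, 26]
Insert 17: [48, 33, 25, 3, 26, 17]

Final heap: [48, 33, 25, 3, 26, 17]


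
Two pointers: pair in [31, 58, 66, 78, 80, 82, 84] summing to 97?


lo=0(31)+hi=6(84)=115
lo=0(31)+hi=5(82)=113
lo=0(31)+hi=4(80)=111
lo=0(31)+hi=3(78)=109
lo=0(31)+hi=2(66)=97

Yes: 31+66=97


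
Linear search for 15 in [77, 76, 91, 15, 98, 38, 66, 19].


i=0: 77!=15
i=1: 76!=15
i=2: 91!=15
i=3: 15==15 found!

Found at 3, 4 comps


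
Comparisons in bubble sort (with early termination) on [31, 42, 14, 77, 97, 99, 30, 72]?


Algorithm: bubble sort (with early termination)
Input: [31, 42, 14, 77, 97, 99, 30, 72]
Sorted: [14, 30, 31, 42, 72, 77, 97, 99]

27


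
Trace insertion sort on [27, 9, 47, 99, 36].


Initial: [27, 9, 47, 99, 36]
Insert 9: [9, 27, 47, 99, 36]
Insert 47: [9, 27, 47, 99, 36]
Insert 99: [9, 27, 47, 99, 36]
Insert 36: [9, 27, 36, 47, 99]

Sorted: [9, 27, 36, 47, 99]


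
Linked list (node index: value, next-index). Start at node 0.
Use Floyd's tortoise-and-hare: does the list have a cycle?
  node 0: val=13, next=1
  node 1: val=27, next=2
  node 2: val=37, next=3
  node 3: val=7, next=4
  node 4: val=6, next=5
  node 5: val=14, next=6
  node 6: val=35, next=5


Floyd's tortoise (slow, +1) and hare (fast, +2):
  init: slow=0, fast=0
  step 1: slow=1, fast=2
  step 2: slow=2, fast=4
  step 3: slow=3, fast=6
  step 4: slow=4, fast=6
  step 5: slow=5, fast=6
  step 6: slow=6, fast=6
  slow == fast at node 6: cycle detected

Cycle: yes


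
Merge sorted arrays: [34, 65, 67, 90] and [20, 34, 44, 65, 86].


Take 20 from B
Take 34 from A
Take 34 from B
Take 44 from B
Take 65 from A
Take 65 from B
Take 67 from A
Take 86 from B

Merged: [20, 34, 34, 44, 65, 65, 67, 86, 90]


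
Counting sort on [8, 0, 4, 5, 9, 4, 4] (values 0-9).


Input: [8, 0, 4, 5, 9, 4, 4]
Counts: [1, 0, 0, 0, 3, 1, 0, 0, 1, 1]

Sorted: [0, 4, 4, 4, 5, 8, 9]


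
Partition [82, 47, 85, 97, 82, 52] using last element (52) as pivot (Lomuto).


Pivot: 52
  47 <= 52: swap -> [47, 82, 85, 97, 82, 52]
Place pivot at 1: [47, 52, 85, 97, 82, 82]

Partitioned: [47, 52, 85, 97, 82, 82]


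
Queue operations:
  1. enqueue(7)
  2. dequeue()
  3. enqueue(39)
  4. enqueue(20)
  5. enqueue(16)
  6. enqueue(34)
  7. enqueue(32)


enqueue(7) -> [7]
dequeue()->7, []
enqueue(39) -> [39]
enqueue(20) -> [39, 20]
enqueue(16) -> [39, 20, 16]
enqueue(34) -> [39, 20, 16, 34]
enqueue(32) -> [39, 20, 16, 34, 32]

Final queue: [39, 20, 16, 34, 32]


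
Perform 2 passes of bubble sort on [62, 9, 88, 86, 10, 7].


Initial: [62, 9, 88, 86, 10, 7]
Pass 1: [9, 62, 86, 10, 7, 88] (4 swaps)
Pass 2: [9, 62, 10, 7, 86, 88] (2 swaps)

After 2 passes: [9, 62, 10, 7, 86, 88]


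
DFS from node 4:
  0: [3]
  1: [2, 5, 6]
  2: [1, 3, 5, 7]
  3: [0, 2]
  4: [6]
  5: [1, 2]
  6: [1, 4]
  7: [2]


Visit 4, push [6]
Visit 6, push [1]
Visit 1, push [5, 2]
Visit 2, push [7, 5, 3]
Visit 3, push [0]
Visit 0, push []
Visit 5, push []
Visit 7, push []

DFS order: [4, 6, 1, 2, 3, 0, 5, 7]


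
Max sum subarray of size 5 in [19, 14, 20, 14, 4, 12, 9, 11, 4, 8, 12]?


[0:5]: 71
[1:6]: 64
[2:7]: 59
[3:8]: 50
[4:9]: 40
[5:10]: 44
[6:11]: 44

Max: 71 at [0:5]


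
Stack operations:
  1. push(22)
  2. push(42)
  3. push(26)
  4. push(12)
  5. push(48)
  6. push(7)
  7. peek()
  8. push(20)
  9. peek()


push(22) -> [22]
push(42) -> [22, 42]
push(26) -> [22, 42, 26]
push(12) -> [22, 42, 26, 12]
push(48) -> [22, 42, 26, 12, 48]
push(7) -> [22, 42, 26, 12, 48, 7]
peek()->7
push(20) -> [22, 42, 26, 12, 48, 7, 20]
peek()->20

Final stack: [22, 42, 26, 12, 48, 7, 20]


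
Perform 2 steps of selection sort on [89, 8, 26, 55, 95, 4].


Initial: [89, 8, 26, 55, 95, 4]
Step 1: min=4 at 5
  Swap: [4, 8, 26, 55, 95, 89]
Step 2: min=8 at 1
  Swap: [4, 8, 26, 55, 95, 89]

After 2 steps: [4, 8, 26, 55, 95, 89]


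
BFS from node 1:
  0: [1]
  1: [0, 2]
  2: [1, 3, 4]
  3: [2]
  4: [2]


Visit 1, enqueue [0, 2]
Visit 0, enqueue []
Visit 2, enqueue [3, 4]
Visit 3, enqueue []
Visit 4, enqueue []

BFS order: [1, 0, 2, 3, 4]


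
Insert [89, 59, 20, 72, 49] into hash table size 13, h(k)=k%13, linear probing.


Insert 89: h=11 -> slot 11
Insert 59: h=7 -> slot 7
Insert 20: h=7, 1 probes -> slot 8
Insert 72: h=7, 2 probes -> slot 9
Insert 49: h=10 -> slot 10

Table: [None, None, None, None, None, None, None, 59, 20, 72, 49, 89, None]


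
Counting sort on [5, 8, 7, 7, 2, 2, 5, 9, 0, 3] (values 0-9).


Input: [5, 8, 7, 7, 2, 2, 5, 9, 0, 3]
Counts: [1, 0, 2, 1, 0, 2, 0, 2, 1, 1]

Sorted: [0, 2, 2, 3, 5, 5, 7, 7, 8, 9]


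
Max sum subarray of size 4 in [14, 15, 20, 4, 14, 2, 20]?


[0:4]: 53
[1:5]: 53
[2:6]: 40
[3:7]: 40

Max: 53 at [0:4]


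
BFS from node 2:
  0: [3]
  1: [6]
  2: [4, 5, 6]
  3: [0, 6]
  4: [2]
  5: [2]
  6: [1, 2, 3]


Visit 2, enqueue [4, 5, 6]
Visit 4, enqueue []
Visit 5, enqueue []
Visit 6, enqueue [1, 3]
Visit 1, enqueue []
Visit 3, enqueue [0]
Visit 0, enqueue []

BFS order: [2, 4, 5, 6, 1, 3, 0]


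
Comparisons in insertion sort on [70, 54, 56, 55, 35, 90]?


Algorithm: insertion sort
Input: [70, 54, 56, 55, 35, 90]
Sorted: [35, 54, 55, 56, 70, 90]

11


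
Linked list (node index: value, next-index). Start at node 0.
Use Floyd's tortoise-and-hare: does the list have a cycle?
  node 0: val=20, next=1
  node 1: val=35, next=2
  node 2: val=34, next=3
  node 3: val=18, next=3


Floyd's tortoise (slow, +1) and hare (fast, +2):
  init: slow=0, fast=0
  step 1: slow=1, fast=2
  step 2: slow=2, fast=3
  step 3: slow=3, fast=3
  slow == fast at node 3: cycle detected

Cycle: yes


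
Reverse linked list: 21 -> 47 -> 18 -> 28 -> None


Step 1: curr=21, set curr.next=prev(None) | reversed so far: 21
Step 2: curr=47, set curr.next=prev(21) | reversed so far: 47 -> 21
Step 3: curr=18, set curr.next=prev(47) | reversed so far: 18 -> 47 -> 21
Step 4: curr=28, set curr.next=prev(18) | reversed so far: 28 -> 18 -> 47 -> 21

28 -> 18 -> 47 -> 21 -> None


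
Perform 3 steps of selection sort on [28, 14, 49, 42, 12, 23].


Initial: [28, 14, 49, 42, 12, 23]
Step 1: min=12 at 4
  Swap: [12, 14, 49, 42, 28, 23]
Step 2: min=14 at 1
  Swap: [12, 14, 49, 42, 28, 23]
Step 3: min=23 at 5
  Swap: [12, 14, 23, 42, 28, 49]

After 3 steps: [12, 14, 23, 42, 28, 49]


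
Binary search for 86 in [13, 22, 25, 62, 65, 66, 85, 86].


Step 1: lo=0, hi=7, mid=3, val=62
Step 2: lo=4, hi=7, mid=5, val=66
Step 3: lo=6, hi=7, mid=6, val=85
Step 4: lo=7, hi=7, mid=7, val=86

Found at index 7


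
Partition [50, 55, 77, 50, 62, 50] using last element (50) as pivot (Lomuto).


Pivot: 50
  50 <= 50: advance i (no swap)
  50 <= 50: swap -> [50, 50, 77, 55, 62, 50]
Place pivot at 2: [50, 50, 50, 55, 62, 77]

Partitioned: [50, 50, 50, 55, 62, 77]


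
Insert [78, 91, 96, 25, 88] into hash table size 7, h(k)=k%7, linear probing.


Insert 78: h=1 -> slot 1
Insert 91: h=0 -> slot 0
Insert 96: h=5 -> slot 5
Insert 25: h=4 -> slot 4
Insert 88: h=4, 2 probes -> slot 6

Table: [91, 78, None, None, 25, 96, 88]


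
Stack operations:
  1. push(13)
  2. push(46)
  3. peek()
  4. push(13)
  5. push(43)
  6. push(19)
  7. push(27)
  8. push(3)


push(13) -> [13]
push(46) -> [13, 46]
peek()->46
push(13) -> [13, 46, 13]
push(43) -> [13, 46, 13, 43]
push(19) -> [13, 46, 13, 43, 19]
push(27) -> [13, 46, 13, 43, 19, 27]
push(3) -> [13, 46, 13, 43, 19, 27, 3]

Final stack: [13, 46, 13, 43, 19, 27, 3]


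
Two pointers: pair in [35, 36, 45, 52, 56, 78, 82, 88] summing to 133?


lo=0(35)+hi=7(88)=123
lo=1(36)+hi=7(88)=124
lo=2(45)+hi=7(88)=133

Yes: 45+88=133


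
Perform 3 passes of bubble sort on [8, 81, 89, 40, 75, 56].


Initial: [8, 81, 89, 40, 75, 56]
Pass 1: [8, 81, 40, 75, 56, 89] (3 swaps)
Pass 2: [8, 40, 75, 56, 81, 89] (3 swaps)
Pass 3: [8, 40, 56, 75, 81, 89] (1 swaps)

After 3 passes: [8, 40, 56, 75, 81, 89]


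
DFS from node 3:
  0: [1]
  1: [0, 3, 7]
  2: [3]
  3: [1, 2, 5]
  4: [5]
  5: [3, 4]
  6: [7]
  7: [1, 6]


Visit 3, push [5, 2, 1]
Visit 1, push [7, 0]
Visit 0, push []
Visit 7, push [6]
Visit 6, push []
Visit 2, push []
Visit 5, push [4]
Visit 4, push []

DFS order: [3, 1, 0, 7, 6, 2, 5, 4]


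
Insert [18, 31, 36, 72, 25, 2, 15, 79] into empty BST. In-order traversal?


Insert 18: root
Insert 31: R from 18
Insert 36: R from 18 -> R from 31
Insert 72: R from 18 -> R from 31 -> R from 36
Insert 25: R from 18 -> L from 31
Insert 2: L from 18
Insert 15: L from 18 -> R from 2
Insert 79: R from 18 -> R from 31 -> R from 36 -> R from 72

In-order: [2, 15, 18, 25, 31, 36, 72, 79]


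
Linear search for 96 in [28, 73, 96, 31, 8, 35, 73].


i=0: 28!=96
i=1: 73!=96
i=2: 96==96 found!

Found at 2, 3 comps


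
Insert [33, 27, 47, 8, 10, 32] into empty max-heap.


Insert 33: [33]
Insert 27: [33, 27]
Insert 47: [47, 27, 33]
Insert 8: [47, 27, 33, 8]
Insert 10: [47, 27, 33, 8, 10]
Insert 32: [47, 27, 33, 8, 10, 32]

Final heap: [47, 27, 33, 8, 10, 32]


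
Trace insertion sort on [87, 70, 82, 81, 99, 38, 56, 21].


Initial: [87, 70, 82, 81, 99, 38, 56, 21]
Insert 70: [70, 87, 82, 81, 99, 38, 56, 21]
Insert 82: [70, 82, 87, 81, 99, 38, 56, 21]
Insert 81: [70, 81, 82, 87, 99, 38, 56, 21]
Insert 99: [70, 81, 82, 87, 99, 38, 56, 21]
Insert 38: [38, 70, 81, 82, 87, 99, 56, 21]
Insert 56: [38, 56, 70, 81, 82, 87, 99, 21]
Insert 21: [21, 38, 56, 70, 81, 82, 87, 99]

Sorted: [21, 38, 56, 70, 81, 82, 87, 99]


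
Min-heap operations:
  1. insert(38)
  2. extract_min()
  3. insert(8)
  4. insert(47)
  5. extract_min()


insert(38) -> [38]
extract_min()->38, []
insert(8) -> [8]
insert(47) -> [8, 47]
extract_min()->8, [47]

Final heap: [47]


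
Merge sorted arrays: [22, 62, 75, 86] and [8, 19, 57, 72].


Take 8 from B
Take 19 from B
Take 22 from A
Take 57 from B
Take 62 from A
Take 72 from B

Merged: [8, 19, 22, 57, 62, 72, 75, 86]


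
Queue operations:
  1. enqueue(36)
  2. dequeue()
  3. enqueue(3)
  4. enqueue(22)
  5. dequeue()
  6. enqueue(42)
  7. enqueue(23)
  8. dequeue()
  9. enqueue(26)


enqueue(36) -> [36]
dequeue()->36, []
enqueue(3) -> [3]
enqueue(22) -> [3, 22]
dequeue()->3, [22]
enqueue(42) -> [22, 42]
enqueue(23) -> [22, 42, 23]
dequeue()->22, [42, 23]
enqueue(26) -> [42, 23, 26]

Final queue: [42, 23, 26]


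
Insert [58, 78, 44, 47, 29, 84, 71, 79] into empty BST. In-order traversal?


Insert 58: root
Insert 78: R from 58
Insert 44: L from 58
Insert 47: L from 58 -> R from 44
Insert 29: L from 58 -> L from 44
Insert 84: R from 58 -> R from 78
Insert 71: R from 58 -> L from 78
Insert 79: R from 58 -> R from 78 -> L from 84

In-order: [29, 44, 47, 58, 71, 78, 79, 84]


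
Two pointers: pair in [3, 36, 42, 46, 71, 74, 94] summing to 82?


lo=0(3)+hi=6(94)=97
lo=0(3)+hi=5(74)=77
lo=1(36)+hi=5(74)=110
lo=1(36)+hi=4(71)=107
lo=1(36)+hi=3(46)=82

Yes: 36+46=82


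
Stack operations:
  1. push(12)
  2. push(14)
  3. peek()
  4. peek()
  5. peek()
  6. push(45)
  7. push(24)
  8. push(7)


push(12) -> [12]
push(14) -> [12, 14]
peek()->14
peek()->14
peek()->14
push(45) -> [12, 14, 45]
push(24) -> [12, 14, 45, 24]
push(7) -> [12, 14, 45, 24, 7]

Final stack: [12, 14, 45, 24, 7]


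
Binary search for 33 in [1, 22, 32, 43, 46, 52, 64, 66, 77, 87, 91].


Step 1: lo=0, hi=10, mid=5, val=52
Step 2: lo=0, hi=4, mid=2, val=32
Step 3: lo=3, hi=4, mid=3, val=43

Not found


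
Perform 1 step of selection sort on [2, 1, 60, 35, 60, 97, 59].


Initial: [2, 1, 60, 35, 60, 97, 59]
Step 1: min=1 at 1
  Swap: [1, 2, 60, 35, 60, 97, 59]

After 1 step: [1, 2, 60, 35, 60, 97, 59]


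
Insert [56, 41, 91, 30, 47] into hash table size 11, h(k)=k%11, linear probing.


Insert 56: h=1 -> slot 1
Insert 41: h=8 -> slot 8
Insert 91: h=3 -> slot 3
Insert 30: h=8, 1 probes -> slot 9
Insert 47: h=3, 1 probes -> slot 4

Table: [None, 56, None, 91, 47, None, None, None, 41, 30, None]


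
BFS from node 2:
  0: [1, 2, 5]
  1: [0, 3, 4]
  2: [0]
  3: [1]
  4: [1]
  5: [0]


Visit 2, enqueue [0]
Visit 0, enqueue [1, 5]
Visit 1, enqueue [3, 4]
Visit 5, enqueue []
Visit 3, enqueue []
Visit 4, enqueue []

BFS order: [2, 0, 1, 5, 3, 4]


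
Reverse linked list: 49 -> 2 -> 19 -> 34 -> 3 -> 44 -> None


Step 1: curr=49, set curr.next=prev(None) | reversed so far: 49
Step 2: curr=2, set curr.next=prev(49) | reversed so far: 2 -> 49
Step 3: curr=19, set curr.next=prev(2) | reversed so far: 19 -> 2 -> 49
Step 4: curr=34, set curr.next=prev(19) | reversed so far: 34 -> 19 -> 2 -> 49
Step 5: curr=3, set curr.next=prev(34) | reversed so far: 3 -> 34 -> 19 -> 2 -> 49
Step 6: curr=44, set curr.next=prev(3) | reversed so far: 44 -> 3 -> 34 -> 19 -> 2 -> 49

44 -> 3 -> 34 -> 19 -> 2 -> 49 -> None


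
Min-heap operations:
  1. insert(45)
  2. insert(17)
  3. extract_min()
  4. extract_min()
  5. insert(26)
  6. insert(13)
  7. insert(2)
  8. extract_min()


insert(45) -> [45]
insert(17) -> [17, 45]
extract_min()->17, [45]
extract_min()->45, []
insert(26) -> [26]
insert(13) -> [13, 26]
insert(2) -> [2, 26, 13]
extract_min()->2, [13, 26]

Final heap: [13, 26]


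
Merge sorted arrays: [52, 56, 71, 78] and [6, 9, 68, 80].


Take 6 from B
Take 9 from B
Take 52 from A
Take 56 from A
Take 68 from B
Take 71 from A
Take 78 from A

Merged: [6, 9, 52, 56, 68, 71, 78, 80]


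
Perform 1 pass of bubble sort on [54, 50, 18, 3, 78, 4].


Initial: [54, 50, 18, 3, 78, 4]
Pass 1: [50, 18, 3, 54, 4, 78] (4 swaps)

After 1 pass: [50, 18, 3, 54, 4, 78]


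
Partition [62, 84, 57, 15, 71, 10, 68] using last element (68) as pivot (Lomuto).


Pivot: 68
  62 <= 68: advance i (no swap)
  57 <= 68: swap -> [62, 57, 84, 15, 71, 10, 68]
  15 <= 68: swap -> [62, 57, 15, 84, 71, 10, 68]
  10 <= 68: swap -> [62, 57, 15, 10, 71, 84, 68]
Place pivot at 4: [62, 57, 15, 10, 68, 84, 71]

Partitioned: [62, 57, 15, 10, 68, 84, 71]


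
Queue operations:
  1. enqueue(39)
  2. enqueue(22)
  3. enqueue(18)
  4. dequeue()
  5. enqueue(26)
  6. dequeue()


enqueue(39) -> [39]
enqueue(22) -> [39, 22]
enqueue(18) -> [39, 22, 18]
dequeue()->39, [22, 18]
enqueue(26) -> [22, 18, 26]
dequeue()->22, [18, 26]

Final queue: [18, 26]


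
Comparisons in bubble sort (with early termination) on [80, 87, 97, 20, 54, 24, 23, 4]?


Algorithm: bubble sort (with early termination)
Input: [80, 87, 97, 20, 54, 24, 23, 4]
Sorted: [4, 20, 23, 24, 54, 80, 87, 97]

28


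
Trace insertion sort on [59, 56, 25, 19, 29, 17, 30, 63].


Initial: [59, 56, 25, 19, 29, 17, 30, 63]
Insert 56: [56, 59, 25, 19, 29, 17, 30, 63]
Insert 25: [25, 56, 59, 19, 29, 17, 30, 63]
Insert 19: [19, 25, 56, 59, 29, 17, 30, 63]
Insert 29: [19, 25, 29, 56, 59, 17, 30, 63]
Insert 17: [17, 19, 25, 29, 56, 59, 30, 63]
Insert 30: [17, 19, 25, 29, 30, 56, 59, 63]
Insert 63: [17, 19, 25, 29, 30, 56, 59, 63]

Sorted: [17, 19, 25, 29, 30, 56, 59, 63]


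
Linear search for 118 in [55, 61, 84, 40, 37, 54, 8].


i=0: 55!=118
i=1: 61!=118
i=2: 84!=118
i=3: 40!=118
i=4: 37!=118
i=5: 54!=118
i=6: 8!=118

Not found, 7 comps


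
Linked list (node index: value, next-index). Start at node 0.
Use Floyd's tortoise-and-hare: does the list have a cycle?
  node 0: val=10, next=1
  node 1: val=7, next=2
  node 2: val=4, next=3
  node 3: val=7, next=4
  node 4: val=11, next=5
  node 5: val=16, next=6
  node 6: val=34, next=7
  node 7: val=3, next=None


Floyd's tortoise (slow, +1) and hare (fast, +2):
  init: slow=0, fast=0
  step 1: slow=1, fast=2
  step 2: slow=2, fast=4
  step 3: slow=3, fast=6
  step 4: fast 6->7->None, no cycle

Cycle: no


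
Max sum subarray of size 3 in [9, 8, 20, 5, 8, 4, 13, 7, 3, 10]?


[0:3]: 37
[1:4]: 33
[2:5]: 33
[3:6]: 17
[4:7]: 25
[5:8]: 24
[6:9]: 23
[7:10]: 20

Max: 37 at [0:3]


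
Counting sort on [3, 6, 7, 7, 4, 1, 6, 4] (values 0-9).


Input: [3, 6, 7, 7, 4, 1, 6, 4]
Counts: [0, 1, 0, 1, 2, 0, 2, 2, 0, 0]

Sorted: [1, 3, 4, 4, 6, 6, 7, 7]


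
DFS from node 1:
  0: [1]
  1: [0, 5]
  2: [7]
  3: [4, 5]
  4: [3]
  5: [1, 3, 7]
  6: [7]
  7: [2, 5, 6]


Visit 1, push [5, 0]
Visit 0, push []
Visit 5, push [7, 3]
Visit 3, push [4]
Visit 4, push []
Visit 7, push [6, 2]
Visit 2, push []
Visit 6, push []

DFS order: [1, 0, 5, 3, 4, 7, 2, 6]


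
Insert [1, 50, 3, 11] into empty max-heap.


Insert 1: [1]
Insert 50: [50, 1]
Insert 3: [50, 1, 3]
Insert 11: [50, 11, 3, 1]

Final heap: [50, 11, 3, 1]


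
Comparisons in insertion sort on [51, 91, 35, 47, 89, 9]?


Algorithm: insertion sort
Input: [51, 91, 35, 47, 89, 9]
Sorted: [9, 35, 47, 51, 89, 91]

13


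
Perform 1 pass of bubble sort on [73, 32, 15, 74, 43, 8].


Initial: [73, 32, 15, 74, 43, 8]
Pass 1: [32, 15, 73, 43, 8, 74] (4 swaps)

After 1 pass: [32, 15, 73, 43, 8, 74]


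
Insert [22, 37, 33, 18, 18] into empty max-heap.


Insert 22: [22]
Insert 37: [37, 22]
Insert 33: [37, 22, 33]
Insert 18: [37, 22, 33, 18]
Insert 18: [37, 22, 33, 18, 18]

Final heap: [37, 22, 33, 18, 18]


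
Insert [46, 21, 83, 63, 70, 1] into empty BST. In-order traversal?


Insert 46: root
Insert 21: L from 46
Insert 83: R from 46
Insert 63: R from 46 -> L from 83
Insert 70: R from 46 -> L from 83 -> R from 63
Insert 1: L from 46 -> L from 21

In-order: [1, 21, 46, 63, 70, 83]


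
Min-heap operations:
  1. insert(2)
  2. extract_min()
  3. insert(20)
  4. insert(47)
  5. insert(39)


insert(2) -> [2]
extract_min()->2, []
insert(20) -> [20]
insert(47) -> [20, 47]
insert(39) -> [20, 47, 39]

Final heap: [20, 47, 39]


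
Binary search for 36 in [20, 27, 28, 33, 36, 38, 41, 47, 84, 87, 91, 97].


Step 1: lo=0, hi=11, mid=5, val=38
Step 2: lo=0, hi=4, mid=2, val=28
Step 3: lo=3, hi=4, mid=3, val=33
Step 4: lo=4, hi=4, mid=4, val=36

Found at index 4


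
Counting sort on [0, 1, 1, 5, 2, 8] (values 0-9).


Input: [0, 1, 1, 5, 2, 8]
Counts: [1, 2, 1, 0, 0, 1, 0, 0, 1, 0]

Sorted: [0, 1, 1, 2, 5, 8]


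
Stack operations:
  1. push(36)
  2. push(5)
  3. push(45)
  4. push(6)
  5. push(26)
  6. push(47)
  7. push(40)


push(36) -> [36]
push(5) -> [36, 5]
push(45) -> [36, 5, 45]
push(6) -> [36, 5, 45, 6]
push(26) -> [36, 5, 45, 6, 26]
push(47) -> [36, 5, 45, 6, 26, 47]
push(40) -> [36, 5, 45, 6, 26, 47, 40]

Final stack: [36, 5, 45, 6, 26, 47, 40]


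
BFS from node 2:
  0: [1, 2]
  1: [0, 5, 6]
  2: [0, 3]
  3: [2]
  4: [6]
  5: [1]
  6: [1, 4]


Visit 2, enqueue [0, 3]
Visit 0, enqueue [1]
Visit 3, enqueue []
Visit 1, enqueue [5, 6]
Visit 5, enqueue []
Visit 6, enqueue [4]
Visit 4, enqueue []

BFS order: [2, 0, 3, 1, 5, 6, 4]


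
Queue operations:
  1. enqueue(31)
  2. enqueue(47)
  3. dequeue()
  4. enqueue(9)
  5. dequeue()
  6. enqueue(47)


enqueue(31) -> [31]
enqueue(47) -> [31, 47]
dequeue()->31, [47]
enqueue(9) -> [47, 9]
dequeue()->47, [9]
enqueue(47) -> [9, 47]

Final queue: [9, 47]


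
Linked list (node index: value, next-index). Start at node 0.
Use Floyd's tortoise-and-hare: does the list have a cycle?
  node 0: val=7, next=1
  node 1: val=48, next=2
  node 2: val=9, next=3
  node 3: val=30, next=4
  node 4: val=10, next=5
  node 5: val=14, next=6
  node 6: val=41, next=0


Floyd's tortoise (slow, +1) and hare (fast, +2):
  init: slow=0, fast=0
  step 1: slow=1, fast=2
  step 2: slow=2, fast=4
  step 3: slow=3, fast=6
  step 4: slow=4, fast=1
  step 5: slow=5, fast=3
  step 6: slow=6, fast=5
  step 7: slow=0, fast=0
  slow == fast at node 0: cycle detected

Cycle: yes


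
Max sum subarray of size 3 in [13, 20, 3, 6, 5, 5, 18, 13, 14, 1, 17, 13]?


[0:3]: 36
[1:4]: 29
[2:5]: 14
[3:6]: 16
[4:7]: 28
[5:8]: 36
[6:9]: 45
[7:10]: 28
[8:11]: 32
[9:12]: 31

Max: 45 at [6:9]


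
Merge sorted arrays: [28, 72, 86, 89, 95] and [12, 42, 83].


Take 12 from B
Take 28 from A
Take 42 from B
Take 72 from A
Take 83 from B

Merged: [12, 28, 42, 72, 83, 86, 89, 95]


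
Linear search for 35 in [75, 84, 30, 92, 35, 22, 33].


i=0: 75!=35
i=1: 84!=35
i=2: 30!=35
i=3: 92!=35
i=4: 35==35 found!

Found at 4, 5 comps


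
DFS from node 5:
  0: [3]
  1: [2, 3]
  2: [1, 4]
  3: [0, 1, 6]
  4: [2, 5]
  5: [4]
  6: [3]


Visit 5, push [4]
Visit 4, push [2]
Visit 2, push [1]
Visit 1, push [3]
Visit 3, push [6, 0]
Visit 0, push []
Visit 6, push []

DFS order: [5, 4, 2, 1, 3, 0, 6]


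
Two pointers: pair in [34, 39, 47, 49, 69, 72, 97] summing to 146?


lo=0(34)+hi=6(97)=131
lo=1(39)+hi=6(97)=136
lo=2(47)+hi=6(97)=144
lo=3(49)+hi=6(97)=146

Yes: 49+97=146


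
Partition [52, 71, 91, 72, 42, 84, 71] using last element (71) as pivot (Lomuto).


Pivot: 71
  52 <= 71: advance i (no swap)
  71 <= 71: advance i (no swap)
  42 <= 71: swap -> [52, 71, 42, 72, 91, 84, 71]
Place pivot at 3: [52, 71, 42, 71, 91, 84, 72]

Partitioned: [52, 71, 42, 71, 91, 84, 72]


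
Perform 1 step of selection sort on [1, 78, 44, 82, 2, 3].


Initial: [1, 78, 44, 82, 2, 3]
Step 1: min=1 at 0
  Swap: [1, 78, 44, 82, 2, 3]

After 1 step: [1, 78, 44, 82, 2, 3]


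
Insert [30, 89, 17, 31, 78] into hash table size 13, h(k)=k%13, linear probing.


Insert 30: h=4 -> slot 4
Insert 89: h=11 -> slot 11
Insert 17: h=4, 1 probes -> slot 5
Insert 31: h=5, 1 probes -> slot 6
Insert 78: h=0 -> slot 0

Table: [78, None, None, None, 30, 17, 31, None, None, None, None, 89, None]


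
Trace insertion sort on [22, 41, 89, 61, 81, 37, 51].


Initial: [22, 41, 89, 61, 81, 37, 51]
Insert 41: [22, 41, 89, 61, 81, 37, 51]
Insert 89: [22, 41, 89, 61, 81, 37, 51]
Insert 61: [22, 41, 61, 89, 81, 37, 51]
Insert 81: [22, 41, 61, 81, 89, 37, 51]
Insert 37: [22, 37, 41, 61, 81, 89, 51]
Insert 51: [22, 37, 41, 51, 61, 81, 89]

Sorted: [22, 37, 41, 51, 61, 81, 89]


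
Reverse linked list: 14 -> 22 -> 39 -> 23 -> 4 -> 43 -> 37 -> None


Step 1: curr=14, set curr.next=prev(None) | reversed so far: 14
Step 2: curr=22, set curr.next=prev(14) | reversed so far: 22 -> 14
Step 3: curr=39, set curr.next=prev(22) | reversed so far: 39 -> 22 -> 14
Step 4: curr=23, set curr.next=prev(39) | reversed so far: 23 -> 39 -> 22 -> 14
Step 5: curr=4, set curr.next=prev(23) | reversed so far: 4 -> 23 -> 39 -> 22 -> 14
Step 6: curr=43, set curr.next=prev(4) | reversed so far: 43 -> 4 -> 23 -> 39 -> 22 -> 14
Step 7: curr=37, set curr.next=prev(43) | reversed so far: 37 -> 43 -> 4 -> 23 -> 39 -> 22 -> 14

37 -> 43 -> 4 -> 23 -> 39 -> 22 -> 14 -> None


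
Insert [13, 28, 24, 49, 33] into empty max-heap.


Insert 13: [13]
Insert 28: [28, 13]
Insert 24: [28, 13, 24]
Insert 49: [49, 28, 24, 13]
Insert 33: [49, 33, 24, 13, 28]

Final heap: [49, 33, 24, 13, 28]


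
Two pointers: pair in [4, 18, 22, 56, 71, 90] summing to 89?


lo=0(4)+hi=5(90)=94
lo=0(4)+hi=4(71)=75
lo=1(18)+hi=4(71)=89

Yes: 18+71=89


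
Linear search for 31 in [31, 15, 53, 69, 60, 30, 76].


i=0: 31==31 found!

Found at 0, 1 comps


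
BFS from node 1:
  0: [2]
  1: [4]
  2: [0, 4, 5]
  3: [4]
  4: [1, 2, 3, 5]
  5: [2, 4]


Visit 1, enqueue [4]
Visit 4, enqueue [2, 3, 5]
Visit 2, enqueue [0]
Visit 3, enqueue []
Visit 5, enqueue []
Visit 0, enqueue []

BFS order: [1, 4, 2, 3, 5, 0]


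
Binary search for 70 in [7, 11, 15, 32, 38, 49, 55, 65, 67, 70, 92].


Step 1: lo=0, hi=10, mid=5, val=49
Step 2: lo=6, hi=10, mid=8, val=67
Step 3: lo=9, hi=10, mid=9, val=70

Found at index 9


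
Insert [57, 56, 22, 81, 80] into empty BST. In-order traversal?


Insert 57: root
Insert 56: L from 57
Insert 22: L from 57 -> L from 56
Insert 81: R from 57
Insert 80: R from 57 -> L from 81

In-order: [22, 56, 57, 80, 81]


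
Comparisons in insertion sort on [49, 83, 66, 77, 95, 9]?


Algorithm: insertion sort
Input: [49, 83, 66, 77, 95, 9]
Sorted: [9, 49, 66, 77, 83, 95]

11


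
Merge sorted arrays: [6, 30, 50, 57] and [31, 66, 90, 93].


Take 6 from A
Take 30 from A
Take 31 from B
Take 50 from A
Take 57 from A

Merged: [6, 30, 31, 50, 57, 66, 90, 93]


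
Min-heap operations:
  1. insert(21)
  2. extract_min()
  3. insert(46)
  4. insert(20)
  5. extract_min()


insert(21) -> [21]
extract_min()->21, []
insert(46) -> [46]
insert(20) -> [20, 46]
extract_min()->20, [46]

Final heap: [46]


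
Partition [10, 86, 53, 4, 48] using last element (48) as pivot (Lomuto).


Pivot: 48
  10 <= 48: advance i (no swap)
  4 <= 48: swap -> [10, 4, 53, 86, 48]
Place pivot at 2: [10, 4, 48, 86, 53]

Partitioned: [10, 4, 48, 86, 53]


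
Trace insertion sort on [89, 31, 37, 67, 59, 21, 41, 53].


Initial: [89, 31, 37, 67, 59, 21, 41, 53]
Insert 31: [31, 89, 37, 67, 59, 21, 41, 53]
Insert 37: [31, 37, 89, 67, 59, 21, 41, 53]
Insert 67: [31, 37, 67, 89, 59, 21, 41, 53]
Insert 59: [31, 37, 59, 67, 89, 21, 41, 53]
Insert 21: [21, 31, 37, 59, 67, 89, 41, 53]
Insert 41: [21, 31, 37, 41, 59, 67, 89, 53]
Insert 53: [21, 31, 37, 41, 53, 59, 67, 89]

Sorted: [21, 31, 37, 41, 53, 59, 67, 89]


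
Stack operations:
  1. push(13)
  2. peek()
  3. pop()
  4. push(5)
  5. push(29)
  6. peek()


push(13) -> [13]
peek()->13
pop()->13, []
push(5) -> [5]
push(29) -> [5, 29]
peek()->29

Final stack: [5, 29]


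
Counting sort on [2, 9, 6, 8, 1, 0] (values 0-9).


Input: [2, 9, 6, 8, 1, 0]
Counts: [1, 1, 1, 0, 0, 0, 1, 0, 1, 1]

Sorted: [0, 1, 2, 6, 8, 9]


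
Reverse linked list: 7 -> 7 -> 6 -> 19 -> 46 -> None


Step 1: curr=7, set curr.next=prev(None) | reversed so far: 7
Step 2: curr=7, set curr.next=prev(7) | reversed so far: 7 -> 7
Step 3: curr=6, set curr.next=prev(7) | reversed so far: 6 -> 7 -> 7
Step 4: curr=19, set curr.next=prev(6) | reversed so far: 19 -> 6 -> 7 -> 7
Step 5: curr=46, set curr.next=prev(19) | reversed so far: 46 -> 19 -> 6 -> 7 -> 7

46 -> 19 -> 6 -> 7 -> 7 -> None


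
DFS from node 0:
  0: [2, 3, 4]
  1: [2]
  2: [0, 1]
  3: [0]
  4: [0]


Visit 0, push [4, 3, 2]
Visit 2, push [1]
Visit 1, push []
Visit 3, push []
Visit 4, push []

DFS order: [0, 2, 1, 3, 4]


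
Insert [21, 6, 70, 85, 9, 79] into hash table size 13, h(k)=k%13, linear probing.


Insert 21: h=8 -> slot 8
Insert 6: h=6 -> slot 6
Insert 70: h=5 -> slot 5
Insert 85: h=7 -> slot 7
Insert 9: h=9 -> slot 9
Insert 79: h=1 -> slot 1

Table: [None, 79, None, None, None, 70, 6, 85, 21, 9, None, None, None]


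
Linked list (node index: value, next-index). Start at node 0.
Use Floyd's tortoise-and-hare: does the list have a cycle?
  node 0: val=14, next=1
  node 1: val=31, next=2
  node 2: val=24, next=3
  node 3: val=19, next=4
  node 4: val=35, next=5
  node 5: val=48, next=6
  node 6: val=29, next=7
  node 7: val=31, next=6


Floyd's tortoise (slow, +1) and hare (fast, +2):
  init: slow=0, fast=0
  step 1: slow=1, fast=2
  step 2: slow=2, fast=4
  step 3: slow=3, fast=6
  step 4: slow=4, fast=6
  step 5: slow=5, fast=6
  step 6: slow=6, fast=6
  slow == fast at node 6: cycle detected

Cycle: yes


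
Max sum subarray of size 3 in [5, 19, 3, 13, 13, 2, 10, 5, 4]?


[0:3]: 27
[1:4]: 35
[2:5]: 29
[3:6]: 28
[4:7]: 25
[5:8]: 17
[6:9]: 19

Max: 35 at [1:4]


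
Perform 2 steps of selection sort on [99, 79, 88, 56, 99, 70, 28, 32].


Initial: [99, 79, 88, 56, 99, 70, 28, 32]
Step 1: min=28 at 6
  Swap: [28, 79, 88, 56, 99, 70, 99, 32]
Step 2: min=32 at 7
  Swap: [28, 32, 88, 56, 99, 70, 99, 79]

After 2 steps: [28, 32, 88, 56, 99, 70, 99, 79]


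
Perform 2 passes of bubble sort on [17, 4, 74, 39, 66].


Initial: [17, 4, 74, 39, 66]
Pass 1: [4, 17, 39, 66, 74] (3 swaps)
Pass 2: [4, 17, 39, 66, 74] (0 swaps)

After 2 passes: [4, 17, 39, 66, 74]


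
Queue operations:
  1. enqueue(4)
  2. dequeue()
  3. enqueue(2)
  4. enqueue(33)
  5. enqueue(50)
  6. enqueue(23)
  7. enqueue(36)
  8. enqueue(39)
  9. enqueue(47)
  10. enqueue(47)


enqueue(4) -> [4]
dequeue()->4, []
enqueue(2) -> [2]
enqueue(33) -> [2, 33]
enqueue(50) -> [2, 33, 50]
enqueue(23) -> [2, 33, 50, 23]
enqueue(36) -> [2, 33, 50, 23, 36]
enqueue(39) -> [2, 33, 50, 23, 36, 39]
enqueue(47) -> [2, 33, 50, 23, 36, 39, 47]
enqueue(47) -> [2, 33, 50, 23, 36, 39, 47, 47]

Final queue: [2, 33, 50, 23, 36, 39, 47, 47]


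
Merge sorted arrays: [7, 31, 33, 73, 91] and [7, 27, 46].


Take 7 from A
Take 7 from B
Take 27 from B
Take 31 from A
Take 33 from A
Take 46 from B

Merged: [7, 7, 27, 31, 33, 46, 73, 91]


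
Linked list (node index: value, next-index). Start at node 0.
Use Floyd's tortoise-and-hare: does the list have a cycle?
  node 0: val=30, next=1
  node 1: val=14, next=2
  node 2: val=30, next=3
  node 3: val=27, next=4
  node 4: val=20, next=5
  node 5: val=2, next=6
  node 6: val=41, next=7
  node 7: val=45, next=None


Floyd's tortoise (slow, +1) and hare (fast, +2):
  init: slow=0, fast=0
  step 1: slow=1, fast=2
  step 2: slow=2, fast=4
  step 3: slow=3, fast=6
  step 4: fast 6->7->None, no cycle

Cycle: no


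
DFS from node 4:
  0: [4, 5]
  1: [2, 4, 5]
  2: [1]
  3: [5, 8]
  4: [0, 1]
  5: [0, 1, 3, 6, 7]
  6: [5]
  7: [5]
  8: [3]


Visit 4, push [1, 0]
Visit 0, push [5]
Visit 5, push [7, 6, 3, 1]
Visit 1, push [2]
Visit 2, push []
Visit 3, push [8]
Visit 8, push []
Visit 6, push []
Visit 7, push []

DFS order: [4, 0, 5, 1, 2, 3, 8, 6, 7]


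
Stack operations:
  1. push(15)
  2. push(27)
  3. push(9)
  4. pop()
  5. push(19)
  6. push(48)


push(15) -> [15]
push(27) -> [15, 27]
push(9) -> [15, 27, 9]
pop()->9, [15, 27]
push(19) -> [15, 27, 19]
push(48) -> [15, 27, 19, 48]

Final stack: [15, 27, 19, 48]


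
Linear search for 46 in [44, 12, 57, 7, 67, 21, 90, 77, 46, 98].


i=0: 44!=46
i=1: 12!=46
i=2: 57!=46
i=3: 7!=46
i=4: 67!=46
i=5: 21!=46
i=6: 90!=46
i=7: 77!=46
i=8: 46==46 found!

Found at 8, 9 comps


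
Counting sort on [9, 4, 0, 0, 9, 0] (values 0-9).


Input: [9, 4, 0, 0, 9, 0]
Counts: [3, 0, 0, 0, 1, 0, 0, 0, 0, 2]

Sorted: [0, 0, 0, 4, 9, 9]


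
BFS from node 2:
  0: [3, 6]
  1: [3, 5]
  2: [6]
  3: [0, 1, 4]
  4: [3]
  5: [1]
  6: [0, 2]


Visit 2, enqueue [6]
Visit 6, enqueue [0]
Visit 0, enqueue [3]
Visit 3, enqueue [1, 4]
Visit 1, enqueue [5]
Visit 4, enqueue []
Visit 5, enqueue []

BFS order: [2, 6, 0, 3, 1, 4, 5]


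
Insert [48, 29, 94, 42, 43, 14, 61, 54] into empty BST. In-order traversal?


Insert 48: root
Insert 29: L from 48
Insert 94: R from 48
Insert 42: L from 48 -> R from 29
Insert 43: L from 48 -> R from 29 -> R from 42
Insert 14: L from 48 -> L from 29
Insert 61: R from 48 -> L from 94
Insert 54: R from 48 -> L from 94 -> L from 61

In-order: [14, 29, 42, 43, 48, 54, 61, 94]


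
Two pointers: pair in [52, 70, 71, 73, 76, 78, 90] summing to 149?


lo=0(52)+hi=6(90)=142
lo=1(70)+hi=6(90)=160
lo=1(70)+hi=5(78)=148
lo=2(71)+hi=5(78)=149

Yes: 71+78=149


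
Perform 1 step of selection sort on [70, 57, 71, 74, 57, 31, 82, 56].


Initial: [70, 57, 71, 74, 57, 31, 82, 56]
Step 1: min=31 at 5
  Swap: [31, 57, 71, 74, 57, 70, 82, 56]

After 1 step: [31, 57, 71, 74, 57, 70, 82, 56]


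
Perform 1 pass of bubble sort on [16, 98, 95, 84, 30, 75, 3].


Initial: [16, 98, 95, 84, 30, 75, 3]
Pass 1: [16, 95, 84, 30, 75, 3, 98] (5 swaps)

After 1 pass: [16, 95, 84, 30, 75, 3, 98]


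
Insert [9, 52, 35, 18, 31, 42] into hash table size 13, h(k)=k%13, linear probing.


Insert 9: h=9 -> slot 9
Insert 52: h=0 -> slot 0
Insert 35: h=9, 1 probes -> slot 10
Insert 18: h=5 -> slot 5
Insert 31: h=5, 1 probes -> slot 6
Insert 42: h=3 -> slot 3

Table: [52, None, None, 42, None, 18, 31, None, None, 9, 35, None, None]


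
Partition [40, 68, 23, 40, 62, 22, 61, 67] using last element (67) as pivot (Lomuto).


Pivot: 67
  40 <= 67: advance i (no swap)
  23 <= 67: swap -> [40, 23, 68, 40, 62, 22, 61, 67]
  40 <= 67: swap -> [40, 23, 40, 68, 62, 22, 61, 67]
  62 <= 67: swap -> [40, 23, 40, 62, 68, 22, 61, 67]
  22 <= 67: swap -> [40, 23, 40, 62, 22, 68, 61, 67]
  61 <= 67: swap -> [40, 23, 40, 62, 22, 61, 68, 67]
Place pivot at 6: [40, 23, 40, 62, 22, 61, 67, 68]

Partitioned: [40, 23, 40, 62, 22, 61, 67, 68]


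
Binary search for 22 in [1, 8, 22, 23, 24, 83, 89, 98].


Step 1: lo=0, hi=7, mid=3, val=23
Step 2: lo=0, hi=2, mid=1, val=8
Step 3: lo=2, hi=2, mid=2, val=22

Found at index 2


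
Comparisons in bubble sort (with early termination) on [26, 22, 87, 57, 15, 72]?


Algorithm: bubble sort (with early termination)
Input: [26, 22, 87, 57, 15, 72]
Sorted: [15, 22, 26, 57, 72, 87]

15


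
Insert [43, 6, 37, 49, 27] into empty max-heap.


Insert 43: [43]
Insert 6: [43, 6]
Insert 37: [43, 6, 37]
Insert 49: [49, 43, 37, 6]
Insert 27: [49, 43, 37, 6, 27]

Final heap: [49, 43, 37, 6, 27]


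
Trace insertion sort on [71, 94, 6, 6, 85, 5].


Initial: [71, 94, 6, 6, 85, 5]
Insert 94: [71, 94, 6, 6, 85, 5]
Insert 6: [6, 71, 94, 6, 85, 5]
Insert 6: [6, 6, 71, 94, 85, 5]
Insert 85: [6, 6, 71, 85, 94, 5]
Insert 5: [5, 6, 6, 71, 85, 94]

Sorted: [5, 6, 6, 71, 85, 94]


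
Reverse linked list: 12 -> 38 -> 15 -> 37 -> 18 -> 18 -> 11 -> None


Step 1: curr=12, set curr.next=prev(None) | reversed so far: 12
Step 2: curr=38, set curr.next=prev(12) | reversed so far: 38 -> 12
Step 3: curr=15, set curr.next=prev(38) | reversed so far: 15 -> 38 -> 12
Step 4: curr=37, set curr.next=prev(15) | reversed so far: 37 -> 15 -> 38 -> 12
Step 5: curr=18, set curr.next=prev(37) | reversed so far: 18 -> 37 -> 15 -> 38 -> 12
Step 6: curr=18, set curr.next=prev(18) | reversed so far: 18 -> 18 -> 37 -> 15 -> 38 -> 12
Step 7: curr=11, set curr.next=prev(18) | reversed so far: 11 -> 18 -> 18 -> 37 -> 15 -> 38 -> 12

11 -> 18 -> 18 -> 37 -> 15 -> 38 -> 12 -> None


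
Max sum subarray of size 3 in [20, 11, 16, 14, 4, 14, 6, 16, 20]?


[0:3]: 47
[1:4]: 41
[2:5]: 34
[3:6]: 32
[4:7]: 24
[5:8]: 36
[6:9]: 42

Max: 47 at [0:3]


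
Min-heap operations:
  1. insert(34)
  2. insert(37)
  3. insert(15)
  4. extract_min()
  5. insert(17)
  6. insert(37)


insert(34) -> [34]
insert(37) -> [34, 37]
insert(15) -> [15, 37, 34]
extract_min()->15, [34, 37]
insert(17) -> [17, 37, 34]
insert(37) -> [17, 37, 34, 37]

Final heap: [17, 37, 34, 37]


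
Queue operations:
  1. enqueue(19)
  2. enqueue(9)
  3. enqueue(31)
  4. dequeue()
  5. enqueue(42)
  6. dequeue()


enqueue(19) -> [19]
enqueue(9) -> [19, 9]
enqueue(31) -> [19, 9, 31]
dequeue()->19, [9, 31]
enqueue(42) -> [9, 31, 42]
dequeue()->9, [31, 42]

Final queue: [31, 42]


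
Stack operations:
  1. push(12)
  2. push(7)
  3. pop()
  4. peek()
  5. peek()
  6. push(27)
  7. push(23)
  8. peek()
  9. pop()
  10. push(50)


push(12) -> [12]
push(7) -> [12, 7]
pop()->7, [12]
peek()->12
peek()->12
push(27) -> [12, 27]
push(23) -> [12, 27, 23]
peek()->23
pop()->23, [12, 27]
push(50) -> [12, 27, 50]

Final stack: [12, 27, 50]


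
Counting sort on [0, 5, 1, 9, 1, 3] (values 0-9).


Input: [0, 5, 1, 9, 1, 3]
Counts: [1, 2, 0, 1, 0, 1, 0, 0, 0, 1]

Sorted: [0, 1, 1, 3, 5, 9]


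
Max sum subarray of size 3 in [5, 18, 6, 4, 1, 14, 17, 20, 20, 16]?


[0:3]: 29
[1:4]: 28
[2:5]: 11
[3:6]: 19
[4:7]: 32
[5:8]: 51
[6:9]: 57
[7:10]: 56

Max: 57 at [6:9]
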